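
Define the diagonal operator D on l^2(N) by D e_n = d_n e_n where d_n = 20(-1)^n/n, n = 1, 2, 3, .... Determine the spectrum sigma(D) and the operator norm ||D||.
sigma(D) = {20(-1)^n/n : n ≥ 1} ∪ {0}; ||D|| = 20

A bounded diagonal operator on l^2 with diagonal entries d_n has spectrum equal to the closure of {d_n : n ≥ 1}: every d_n is an eigenvalue (with eigenvector e_n), so {d_n} ⊂ sigma(D); the spectrum is closed, so its closure is too; and for lambda not in the closure, (D - lambda I) has bounded inverse (the diagonal entries 1/(d_n - lambda) are bounded). For our sequence d_n = 20(-1)^n/n, n = 1, 2, 3, ...:
  - {d_n} = {20(-1)^n/n : n ≥ 1}; the only limit point is 0
  - closure = {20(-1)^n/n : n ≥ 1} ∪ {0}
For the norm: a diagonal operator has ||D|| = sup_n |d_n|. Here |d_n| = 20/n is decreasing, so sup_n |d_n| = |d_1| = 20. So ||D|| = 20.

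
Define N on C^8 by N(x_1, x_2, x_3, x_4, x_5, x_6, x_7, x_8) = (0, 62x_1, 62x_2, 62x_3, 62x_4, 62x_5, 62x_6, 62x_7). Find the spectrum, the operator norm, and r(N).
sigma(N) = {0}; ||N|| = 62; r(N) = 0. (N is nilpotent with N^8 = 0.)

On C^8, N is a strictly lower-triangular matrix with 62 on the subdiagonal and zeros elsewhere, so its characteristic polynomial is lambda^8 and every eigenvalue is 0: sigma(N) = {0}. For the operator norm, N e_i = 62e_{i+1} for i = 1, ..., 7 and N e_8 = 0, so the singular values of N are 62 (with multiplicity 7) and 0; hence ||N|| = 62. The spectral radius r(N) = max|lambda| = 0. Note ||N|| > r(N) — characteristic of non-normal nilpotent operators. Indeed N^8 = 0.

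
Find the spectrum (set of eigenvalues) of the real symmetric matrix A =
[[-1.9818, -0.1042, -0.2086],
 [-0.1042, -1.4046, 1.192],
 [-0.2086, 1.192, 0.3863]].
sigma(A) ≈ {-2, 1} (-2 with multiplicity 2)

A is real symmetric, so its spectrum consists of real eigenvalues. Expanding the characteristic polynomial of the displayed matrix gives
  det(λ I - A) = p(λ) = λ^3 + (3)λ^2 + (0)λ + (-4).
Solving p(λ) = 0 yields eigenvalues ≈ -2, -2, 1. (A is shown rounded to 4 decimals, so these recover the underlying integer eigenvalues to within that precision.)
Verification: the trace of A = -3 equals the sum of eigenvalues -3, and det(A) ≈ 3.9999 matches the eigenvalue product 4.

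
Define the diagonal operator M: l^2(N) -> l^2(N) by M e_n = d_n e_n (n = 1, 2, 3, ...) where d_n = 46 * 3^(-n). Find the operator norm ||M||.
||M|| = 46/3 (attained at n = 1)

For M diagonal, ||M|| = sup_n |d_n|. The sequence d_n = 46 * 3^(-n) is positive and strictly decreasing (ratio 3^(-1) < 1), so the supremum is d_1 = 46/3. Hence ||M|| = 46/3.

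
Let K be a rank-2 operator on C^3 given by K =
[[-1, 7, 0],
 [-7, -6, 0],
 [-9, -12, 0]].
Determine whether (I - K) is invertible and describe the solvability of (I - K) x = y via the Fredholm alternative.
(I - K) is invertible (det(I - K) = 63 ≠ 0), so for every y in C^3 the equation (I - K) x = y has a unique solution.

K has rank 2 and factors as K = U V^T = u1 v1^T + u2 v2^T with u1 = (3, -1, -3), v1 = (1, 3, 0), u2 = (2, 3, 3), v2 = (-2, -1, 0) (multiplying out reproduces the displayed K). The nonzero eigenvalues of U V^T coincide with those of the 2 x 2 matrix G = V^T U = [[v1·u1, v1·u2], [v2·u1, v2·u2]] = [[0, 11], [-5, -7]], and by the Sylvester determinant identity det(I_3 - U V^T) = det(I_2 - V^T U) = det([[1, -11], [5, 8]]) = (1)(8) - (-11)(5) = 63. (Direct check: I - K =
[[2, -7, 0],
 [7, 7, 0],
 [9, 12, 1]]
has determinant 63.) The finite-dimensional Fredholm alternative says: either (I - K) is invertible, or ker(I - K) ≠ {0} and then range(I - K) = ker((I - K)^*)^⊥, with dim ker(I - K) = dim ker((I - K)^*). Since det(I - K) ≠ 0, 1 is not an eigenvalue of K and ker(I - K) = {0}, so we are in the first case: for every y there is a unique x = (I - K)^(-1) y. (Explicitly, by the Woodbury identity, (I - U V^T)^(-1) = I + U (I_2 - G)^(-1) V^T.)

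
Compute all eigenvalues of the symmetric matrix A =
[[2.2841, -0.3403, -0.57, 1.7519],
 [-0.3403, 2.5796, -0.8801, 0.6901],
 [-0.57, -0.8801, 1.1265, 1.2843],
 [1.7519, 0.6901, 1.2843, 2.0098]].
sigma(A) ≈ {-1, 2, 3, 4}

A is real symmetric, so its spectrum consists of real eigenvalues. Expanding the characteristic polynomial of the displayed matrix gives
  det(λ I - A) = p(λ) = λ^4 + (-8)λ^3 + (17)λ^2 + (2)λ + (-24).
Solving p(λ) = 0 yields eigenvalues ≈ -1, 2, 3, 4. (A is shown rounded to 4 decimals, so these recover the underlying integer eigenvalues to within that precision.)
Verification: the trace of A = 8 equals the sum of eigenvalues 8, and det(A) ≈ -23.9997 matches the eigenvalue product -24.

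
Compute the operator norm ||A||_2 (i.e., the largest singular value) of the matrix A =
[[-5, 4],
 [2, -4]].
||A||_2 = sqrt((61 + sqrt(3145))/2) ≈ 7.6512 (= sqrt(largest eigenvalue of A^T A))

||A||_2 = sigma_max(A) = sqrt(lambda_max(A^T A)). Form the symmetric matrix M = A^T A =
[[29, -28],
 [-28, 32]].
Its characteristic polynomial (trace, determinant of M give the coefficients) is
  p(λ) = det(λ I - M) = λ^2 - 61λ + 144.
For λ^2 - 61λ + 144 the discriminant is 3145. It is nonnegative but not a perfect square, so the roots are real and irrational: λ = (61 ± sqrt(3145))/2 ≈ 58.5401, 2.4599.
So the eigenvalues of A^T A are ≈ 2.4599, 58.5401 (all ≥ 0, as they must be for A^T A). The largest is λ_max = (61 + sqrt(3145))/2 ≈ 58.5401, hence ||A||_2 = sqrt(λ_max) = sqrt((61 + sqrt(3145))/2) ≈ 7.6512.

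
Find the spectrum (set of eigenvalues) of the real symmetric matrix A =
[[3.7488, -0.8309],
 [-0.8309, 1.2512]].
sigma(A) ≈ {1, 4}

A is real symmetric, so its spectrum consists of real eigenvalues. Expanding the characteristic polynomial of the displayed matrix gives
  det(λ I - A) = p(λ) = λ^2 + (-5)λ + (4).
Solving p(λ) = 0 yields eigenvalues ≈ 1, 4. (A is shown rounded to 4 decimals, so these recover the underlying integer eigenvalues to within that precision.)
Verification: the trace of A = 5 equals the sum of eigenvalues 5, and det(A) ≈ 4.0001 matches the eigenvalue product 4.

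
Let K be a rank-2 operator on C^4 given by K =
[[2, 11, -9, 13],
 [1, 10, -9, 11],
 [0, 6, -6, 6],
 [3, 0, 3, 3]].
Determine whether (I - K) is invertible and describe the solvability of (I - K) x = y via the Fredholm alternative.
(I - K) is invertible (det(I - K) = -56 ≠ 0), so for every y in C^4 the equation (I - K) x = y has a unique solution.

K has rank 2 and factors as K = U V^T = u1 v1^T + u2 v2^T with u1 = (2, 1, 0, 3), v1 = (1, 1, 0, 2), u2 = (3, 3, 2, -1), v2 = (0, 3, -3, 3) (multiplying out reproduces the displayed K). The nonzero eigenvalues of U V^T coincide with those of the 2 x 2 matrix G = V^T U = [[v1·u1, v1·u2], [v2·u1, v2·u2]] = [[9, 4], [12, 0]], and by the Sylvester determinant identity det(I_4 - U V^T) = det(I_2 - V^T U) = det([[-8, -4], [-12, 1]]) = (-8)(1) - (-4)(-12) = -56. (Direct check: I - K =
[[-1, -11, 9, -13],
 [-1, -9, 9, -11],
 [0, -6, 7, -6],
 [-3, 0, -3, -2]]
has determinant -56.) The finite-dimensional Fredholm alternative says: either (I - K) is invertible, or ker(I - K) ≠ {0} and then range(I - K) = ker((I - K)^*)^⊥, with dim ker(I - K) = dim ker((I - K)^*). Since det(I - K) ≠ 0, 1 is not an eigenvalue of K and ker(I - K) = {0}, so we are in the first case: for every y there is a unique x = (I - K)^(-1) y. (Explicitly, by the Woodbury identity, (I - U V^T)^(-1) = I + U (I_2 - G)^(-1) V^T.)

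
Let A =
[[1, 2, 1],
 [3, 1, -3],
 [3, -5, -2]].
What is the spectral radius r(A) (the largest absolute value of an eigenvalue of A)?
r(A) ≈ 5.8334

The eigenvalues of A are the roots of its characteristic polynomial. With M = A (coefficients from the trace, the sum of principal 2x2 minors, and det A):
  p(λ) = det(λ I - M) = λ^3 - 27λ + 41.
No integer candidate from the rational root theorem (±divisors of 41) is a root, so the roots are irrational. The cubic discriminant is Δ = 33345 > 0, so there are three distinct real roots. p(-6) = -13 and p(-5) = 51 have opposite signs, so a root lies in (-6, -5); Newton's method refines it to λ ≈ -5.8334. p(1) = 15 and p(2) = -5 have opposite signs, so a root lies in (1, 2); Newton's method refines it to λ ≈ 1.7007. p(4) = -3 and p(5) = 31 have opposite signs, so a root lies in (4, 5); Newton's method refines it to λ ≈ 4.1327. Check (Vieta): the three roots sum to 0, matching tr M = 0.
Thus the eigenvalues (to 4 decimals) are -5.8334 (modulus 5.8334); 1.7007 (modulus 1.7007); 4.1327 (modulus 4.1327). The spectral radius is the largest modulus: r(A) ≈ 5.8334. (Cross-check: r(A) ≤ ||A||_2 ≈ 6.6192; equality holds whenever A is normal, though it can also hold for some non-normal A.)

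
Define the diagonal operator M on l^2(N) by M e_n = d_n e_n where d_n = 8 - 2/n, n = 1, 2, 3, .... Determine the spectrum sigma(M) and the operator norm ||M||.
sigma(M) = {8 - 2/n : n ≥ 1} ∪ {8}; ||M|| = 8

A bounded diagonal operator on l^2 with diagonal entries d_n has spectrum equal to the closure of {d_n : n ≥ 1}: every d_n is an eigenvalue (with eigenvector e_n), so {d_n} ⊂ sigma(M); the spectrum is closed, so its closure is too; and for lambda not in the closure, (M - lambda I) has bounded inverse (the diagonal entries 1/(d_n - lambda) are bounded). For our sequence d_n = 8 - 2/n, n = 1, 2, 3, ...:
  - {d_n} = {8 - 2/n : n ≥ 1}; the only limit point is 8
  - closure = {8 - 2/n : n ≥ 1} ∪ {8}
For the norm: a diagonal operator has ||M|| = sup_n |d_n|. Here d_n = 8 - 2/n increases monotonically from d_1 = 6 toward 8, with all terms in [6, 8); so sup_n |d_n| = 8 (the supremum is the limit, not attained). So ||M|| = 8.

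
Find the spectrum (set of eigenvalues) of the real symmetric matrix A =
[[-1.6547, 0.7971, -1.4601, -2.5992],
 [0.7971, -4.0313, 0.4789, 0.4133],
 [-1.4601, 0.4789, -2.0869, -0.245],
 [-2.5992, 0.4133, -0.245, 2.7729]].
sigma(A) ≈ {-5, -3, -1, 4}

A is real symmetric, so its spectrum consists of real eigenvalues. Expanding the characteristic polynomial of the displayed matrix gives
  det(λ I - A) = p(λ) = λ^4 + (5)λ^3 + (-13)λ^2 + (-77)λ + (-60).
Solving p(λ) = 0 yields eigenvalues ≈ -5, -3, -1, 4. (A is shown rounded to 4 decimals, so these recover the underlying integer eigenvalues to within that precision.)
Verification: the trace of A = -5 equals the sum of eigenvalues -5, and det(A) ≈ -60.0001 matches the eigenvalue product -60.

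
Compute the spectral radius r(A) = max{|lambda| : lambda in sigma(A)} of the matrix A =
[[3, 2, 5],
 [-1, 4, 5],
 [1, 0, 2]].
r(A) = (7 + sqrt(13))/2 ≈ 5.3028

The eigenvalues of A are the roots of its characteristic polynomial. With M = A (coefficients from the trace, the sum of principal 2x2 minors, and det A):
  p(λ) = det(λ I - M) = λ^3 - 9λ^2 + 23λ - 18.
By the rational root theorem any rational root is an integer divisor of 18. Testing λ = 2: p(2) = 8 - 36 + 46 - 18 = 0, so λ = 2 is a root. Dividing out (λ - 2) leaves p(λ) = (λ - 2)(λ^2 - 7λ + 9). For λ^2 - 7λ + 9 the discriminant is 13. It is nonnegative but not a perfect square, so the roots are real and irrational: λ = (7 ± sqrt(13))/2 ≈ 5.3028, 1.6972.
Thus the eigenvalues (to 4 decimals) are 5.3028 (modulus 5.3028); 1.6972 (modulus 1.6972); 2 (modulus 2). The spectral radius is the largest modulus: r(A) = (7 + sqrt(13))/2 ≈ 5.3028. (Cross-check: r(A) ≤ ||A||_2 ≈ 8.5766; equality holds whenever A is normal, though it can also hold for some non-normal A.)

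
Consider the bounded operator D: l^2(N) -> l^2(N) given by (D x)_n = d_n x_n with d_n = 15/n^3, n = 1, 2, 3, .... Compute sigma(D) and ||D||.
sigma(D) = {15/n^3 : n ≥ 1} ∪ {0}; ||D|| = 15

A bounded diagonal operator on l^2 with diagonal entries d_n has spectrum equal to the closure of {d_n : n ≥ 1}: every d_n is an eigenvalue (with eigenvector e_n), so {d_n} ⊂ sigma(D); the spectrum is closed, so its closure is too; and for lambda not in the closure, (D - lambda I) has bounded inverse (the diagonal entries 1/(d_n - lambda) are bounded). For our sequence d_n = 15/n^3, n = 1, 2, 3, ...:
  - {d_n} = {15/n^3 : n ≥ 1}; the only limit point is 0
  - closure = {15/n^3 : n ≥ 1} ∪ {0}
For the norm: a diagonal operator has ||D|| = sup_n |d_n|. Here d_n = 15/n^3 is positive and decreasing, so sup_n |d_n| = d_1 = 15. So ||D|| = 15.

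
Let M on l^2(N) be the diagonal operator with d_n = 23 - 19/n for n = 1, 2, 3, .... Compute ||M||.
||M|| = 23

For a diagonal operator on l^2 with entries d_n, ||M|| = sup_n |d_n|. Here d_1 = 4, d_2 = 27/2, ..., and d_n = 23 - 19/n increases monotonically toward 23. All terms lie in [4, 23), so |d_n| = d_n and the supremum is the limit 23, which is not attained by any individual d_n. Hence ||M|| = 23.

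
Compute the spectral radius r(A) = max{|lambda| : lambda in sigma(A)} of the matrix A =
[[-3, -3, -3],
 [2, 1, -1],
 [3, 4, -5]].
r(A) ≈ 3.9633

The eigenvalues of A are the roots of its characteristic polynomial. With M = A (coefficients from the trace, the sum of principal 2x2 minors, and det A):
  p(λ) = det(λ I - M) = λ^3 + 7λ^2 + 26λ + 33.
No integer candidate from the rational root theorem (±divisors of 33) is a root, so the roots are irrational. The cubic discriminant is Δ = -3751 < 0, so there is one real root and a complex-conjugate pair. p(-3) = -9 and p(-2) = 1 have opposite signs, so a root lies in (-3, -2); Newton's method refines it to λ ≈ -2.1009. Dividing out (λ - (-2.1009)) leaves approximately λ^2 + 4.8991λ + 15.7074. For λ^2 + 4.8991λ + 15.7074 the discriminant is -38.8287. It is negative, so the remaining roots are the complex-conjugate pair λ ≈ -2.4495 ± 3.1156i. Their product equals the constant term, so |λ|^2 ≈ 15.7074 and |λ| ≈ 3.9633.
Thus the eigenvalues (to 4 decimals) are -2.1009 (modulus 2.1009); -2.4495 ± 3.1156i (modulus 3.9633). The spectral radius is the largest modulus: r(A) ≈ 3.9633. (Cross-check: r(A) ≤ ||A||_2 ≈ 7.52; equality holds whenever A is normal, though it can also hold for some non-normal A.)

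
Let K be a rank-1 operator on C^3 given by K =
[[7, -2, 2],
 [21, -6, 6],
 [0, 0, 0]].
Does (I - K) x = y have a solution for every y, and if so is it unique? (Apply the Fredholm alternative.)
(I - K) is singular (det(I - K) = 0, i.e. 1 ∈ sigma(K)). (I - K) x = y is solvable iff y ⊥ ker((I - K)^*) = span{(7, -2, 2)}, i.e. iff 7y_1 - 2y_2 + 2y_3 = 0. When solvable, the solutions are x = y + c·(1, 3, 0), c arbitrary (ker(I - K) = span{(1, 3, 0)}, dimension 1).

K has rank 1, so it is an outer product K = u v^T: every row of K is a multiple of one row vector. Reading off the entries, u = (1, 3, 0) and v = (7, -2, 2) (row i of K equals u_i·v^T). A rank-one matrix u v^T satisfies K u = u (v·u) and kills the (2)-dimensional subspace v^⊥, so its characteristic polynomial is lambda^2 (lambda - v·u) with v·u = tr K = 1. Hence the eigenvalues of I - K are 1 (multiplicity 2) and 1 - (1) = 0, so det(I - K) = 0. (Direct check: I - K =
[[-6, 2, -2],
 [-21, 7, -6],
 [0, 0, 1]]
has determinant 0.) So 1 is an eigenvalue of K and (I - K) is not invertible. The finite-dimensional Fredholm alternative says: either (I - K) is invertible, or ker(I - K) ≠ {0} and then range(I - K) = ker((I - K)^*)^⊥, with dim ker(I - K) = dim ker((I - K)^*). We are in the second case, so we need both kernels. Kernel of I - K: (I - K) u = u - u (v·u) = u - u = 0, so ker(I - K) = span{u} = span{(1, 3, 0)} (it is exactly 1-dimensional because rank(I - K) = 2). Kernel of the adjoint: K is real, so (I - K)^* = I - K^T = I - v u^T, and (I - v u^T) v = v - v (u·v) = 0; hence ker((I - K)^*) = span{v} = span{(7, -2, 2)}. Therefore (I - K) x = y is solvable iff <y, v> = 0, i.e. iff 7y_1 - 2y_2 + 2y_3 = 0. When this holds, K y = u (v·y) = 0, so (I - K) y = y and x = y is a particular solution; the full solution set is the line x = y + c·u = y + c·(1, 3, 0), c ∈ C.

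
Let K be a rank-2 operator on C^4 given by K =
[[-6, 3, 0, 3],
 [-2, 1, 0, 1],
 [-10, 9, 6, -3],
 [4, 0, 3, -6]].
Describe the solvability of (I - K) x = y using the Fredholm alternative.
(I - K) is invertible (det(I - K) = -33 ≠ 0), so for every y in C^4 the equation (I - K) x = y has a unique solution.

K has rank 2 and factors as K = U V^T = u1 v1^T + u2 v2^T with u1 = (3, 1, 3, -3), v1 = (-2, 1, 0, 1), u2 = (0, 0, 2, 1), v2 = (-2, 3, 3, -3) (multiplying out reproduces the displayed K). The nonzero eigenvalues of U V^T coincide with those of the 2 x 2 matrix G = V^T U = [[v1·u1, v1·u2], [v2·u1, v2·u2]] = [[-8, 1], [15, 3]], and by the Sylvester determinant identity det(I_4 - U V^T) = det(I_2 - V^T U) = det([[9, -1], [-15, -2]]) = (9)(-2) - (-1)(-15) = -33. (Direct check: I - K =
[[7, -3, 0, -3],
 [2, 0, 0, -1],
 [10, -9, -5, 3],
 [-4, 0, -3, 7]]
has determinant -33.) The finite-dimensional Fredholm alternative says: either (I - K) is invertible, or ker(I - K) ≠ {0} and then range(I - K) = ker((I - K)^*)^⊥, with dim ker(I - K) = dim ker((I - K)^*). Since det(I - K) ≠ 0, 1 is not an eigenvalue of K and ker(I - K) = {0}, so we are in the first case: for every y there is a unique x = (I - K)^(-1) y. (Explicitly, by the Woodbury identity, (I - U V^T)^(-1) = I + U (I_2 - G)^(-1) V^T.)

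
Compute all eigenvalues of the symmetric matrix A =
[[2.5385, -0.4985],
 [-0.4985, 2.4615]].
sigma(A) ≈ {2, 3}

A is real symmetric, so its spectrum consists of real eigenvalues. Expanding the characteristic polynomial of the displayed matrix gives
  det(λ I - A) = p(λ) = λ^2 + (-5)λ + (6).
Solving p(λ) = 0 yields eigenvalues ≈ 2, 3. (A is shown rounded to 4 decimals, so these recover the underlying integer eigenvalues to within that precision.)
Verification: the trace of A = 5 equals the sum of eigenvalues 5, and det(A) ≈ 6.0000 matches the eigenvalue product 6.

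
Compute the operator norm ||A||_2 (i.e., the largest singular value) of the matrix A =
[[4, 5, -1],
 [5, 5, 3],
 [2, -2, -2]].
||A||_2 = sqrt((99 + sqrt(7785))/2) ≈ 9.6756 (= sqrt(largest eigenvalue of A^T A))

||A||_2 = sigma_max(A) = sqrt(lambda_max(A^T A)). Form the symmetric matrix M = A^T A =
[[45, 41, 7],
 [41, 54, 14],
 [7, 14, 14]].
Its characteristic polynomial (trace, sum of principal 2x2 minors, determinant of M give the coefficients) is
  p(λ) = det(λ I - M) = λ^3 - 113λ^2 + 1890λ - 7056.
By the rational root theorem any rational root is an integer divisor of 7056. Testing λ = 14: p(14) = 2744 - 22148 + 26460 - 7056 = 0, so λ = 14 is a root. Dividing out (λ - 14) leaves p(λ) = (λ - 14)(λ^2 - 99λ + 504). For λ^2 - 99λ + 504 the discriminant is 7785. It is nonnegative but not a perfect square, so the roots are real and irrational: λ = (99 ± sqrt(7785))/2 ≈ 93.6163, 5.3837.
So the eigenvalues of A^T A are ≈ 5.3837, 14, 93.6163 (all ≥ 0, as they must be for A^T A). The largest is λ_max = (99 + sqrt(7785))/2 ≈ 93.6163, hence ||A||_2 = sqrt(λ_max) = sqrt((99 + sqrt(7785))/2) ≈ 9.6756.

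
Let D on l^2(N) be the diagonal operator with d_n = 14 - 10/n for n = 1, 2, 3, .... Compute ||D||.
||D|| = 14

For a diagonal operator on l^2 with entries d_n, ||D|| = sup_n |d_n|. Here d_1 = 4, d_2 = 9, ..., and d_n = 14 - 10/n increases monotonically toward 14. All terms lie in [4, 14), so |d_n| = d_n and the supremum is the limit 14, which is not attained by any individual d_n. Hence ||D|| = 14.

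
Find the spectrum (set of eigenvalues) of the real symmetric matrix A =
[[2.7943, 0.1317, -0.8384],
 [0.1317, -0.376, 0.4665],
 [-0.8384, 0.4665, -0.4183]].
sigma(A) ≈ {-1, 0, 3}

A is real symmetric, so its spectrum consists of real eigenvalues. Expanding the characteristic polynomial of the displayed matrix gives
  det(λ I - A) = p(λ) = λ^3 + (-2)λ^2 + (-3)λ + (0).
Solving p(λ) = 0 yields eigenvalues ≈ -1, 0, 3. (A is shown rounded to 4 decimals, so these recover the underlying integer eigenvalues to within that precision.)
Verification: the trace of A = 2 equals the sum of eigenvalues 2, and det(A) ≈ -0.0001 matches the eigenvalue product 0.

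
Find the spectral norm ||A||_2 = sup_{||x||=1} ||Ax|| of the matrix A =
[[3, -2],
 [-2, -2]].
||A||_2 = sqrt((21 + sqrt(41))/2) ≈ 3.7016 (= sqrt(largest eigenvalue of A^T A))

||A||_2 = sigma_max(A) = sqrt(lambda_max(A^T A)). Form the symmetric matrix M = A^T A =
[[13, -2],
 [-2, 8]].
Its characteristic polynomial (trace, determinant of M give the coefficients) is
  p(λ) = det(λ I - M) = λ^2 - 21λ + 100.
For λ^2 - 21λ + 100 the discriminant is 41. It is nonnegative but not a perfect square, so the roots are real and irrational: λ = (21 ± sqrt(41))/2 ≈ 13.7016, 7.2984.
So the eigenvalues of A^T A are ≈ 7.2984, 13.7016 (all ≥ 0, as they must be for A^T A). The largest is λ_max = (21 + sqrt(41))/2 ≈ 13.7016, hence ||A||_2 = sqrt(λ_max) = sqrt((21 + sqrt(41))/2) ≈ 3.7016.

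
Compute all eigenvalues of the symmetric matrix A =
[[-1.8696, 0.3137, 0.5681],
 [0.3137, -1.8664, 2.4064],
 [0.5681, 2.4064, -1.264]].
sigma(A) ≈ {-4, -2, 1}

A is real symmetric, so its spectrum consists of real eigenvalues. Expanding the characteristic polynomial of the displayed matrix gives
  det(λ I - A) = p(λ) = λ^3 + (5)λ^2 + (2)λ + (-8).
Solving p(λ) = 0 yields eigenvalues ≈ -4, -2, 1. (A is shown rounded to 4 decimals, so these recover the underlying integer eigenvalues to within that precision.)
Verification: the trace of A = -5 equals the sum of eigenvalues -5, and det(A) ≈ 8.0002 matches the eigenvalue product 8.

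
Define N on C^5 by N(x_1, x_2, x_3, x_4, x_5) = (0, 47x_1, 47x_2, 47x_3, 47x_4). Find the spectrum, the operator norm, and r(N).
sigma(N) = {0}; ||N|| = 47; r(N) = 0. (N is nilpotent with N^5 = 0.)

On C^5, N is a strictly lower-triangular matrix with 47 on the subdiagonal and zeros elsewhere, so its characteristic polynomial is lambda^5 and every eigenvalue is 0: sigma(N) = {0}. For the operator norm, N e_i = 47e_{i+1} for i = 1, ..., 4 and N e_5 = 0, so the singular values of N are 47 (with multiplicity 4) and 0; hence ||N|| = 47. The spectral radius r(N) = max|lambda| = 0. Note ||N|| > r(N) — characteristic of non-normal nilpotent operators. Indeed N^5 = 0.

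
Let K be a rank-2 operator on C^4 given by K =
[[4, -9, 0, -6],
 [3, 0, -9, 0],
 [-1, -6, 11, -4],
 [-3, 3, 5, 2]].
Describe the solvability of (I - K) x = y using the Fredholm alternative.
(I - K) is invertible (det(I - K) = 33 ≠ 0), so for every y in C^4 the equation (I - K) x = y has a unique solution.

K has rank 2 and factors as K = U V^T = u1 v1^T + u2 v2^T with u1 = (3, 0, 2, -1), v1 = (1, -3, 1, -2), u2 = (1, 3, -3, -2), v2 = (1, 0, -3, 0) (multiplying out reproduces the displayed K). The nonzero eigenvalues of U V^T coincide with those of the 2 x 2 matrix G = V^T U = [[v1·u1, v1·u2], [v2·u1, v2·u2]] = [[7, -7], [-3, 10]], and by the Sylvester determinant identity det(I_4 - U V^T) = det(I_2 - V^T U) = det([[-6, 7], [3, -9]]) = (-6)(-9) - (7)(3) = 33. (Direct check: I - K =
[[-3, 9, 0, 6],
 [-3, 1, 9, 0],
 [1, 6, -10, 4],
 [3, -3, -5, -1]]
has determinant 33.) The finite-dimensional Fredholm alternative says: either (I - K) is invertible, or ker(I - K) ≠ {0} and then range(I - K) = ker((I - K)^*)^⊥, with dim ker(I - K) = dim ker((I - K)^*). Since det(I - K) ≠ 0, 1 is not an eigenvalue of K and ker(I - K) = {0}, so we are in the first case: for every y there is a unique x = (I - K)^(-1) y. (Explicitly, by the Woodbury identity, (I - U V^T)^(-1) = I + U (I_2 - G)^(-1) V^T.)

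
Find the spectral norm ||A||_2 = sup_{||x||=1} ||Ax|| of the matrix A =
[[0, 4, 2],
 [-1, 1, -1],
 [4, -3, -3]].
||A||_2 ≈ 6.8383 (= sqrt(largest eigenvalue of A^T A))

||A||_2 = sigma_max(A) = sqrt(lambda_max(A^T A)). Form the symmetric matrix M = A^T A =
[[17, -13, -11],
 [-13, 26, 16],
 [-11, 16, 14]].
Its characteristic polynomial (trace, sum of principal 2x2 minors, determinant of M give the coefficients) is
  p(λ) = det(λ I - M) = λ^3 - 57λ^2 + 498λ - 900.
No integer candidate from the rational root theorem (±divisors of 900) is a root, so the roots are irrational. The cubic discriminant is Δ = 83029428 > 0, so there are three distinct real roots. p(2) = -124 and p(3) = 108 have opposite signs, so a root lies in (2, 3); Newton's method refines it to λ ≈ 2.4812. p(7) = 136 and p(8) = -52 have opposite signs, so a root lies in (7, 8); Newton's method refines it to λ ≈ 7.7569. p(46) = -1268 and p(47) = 416 have opposite signs, so a root lies in (46, 47); Newton's method refines it to λ ≈ 46.7619. Check (Vieta): the three roots sum to 57, matching tr M = 57.
So the eigenvalues of A^T A are ≈ 2.4812, 7.7569, 46.7619 (all ≥ 0, as they must be for A^T A). The largest is λ_max ≈ 46.7619, hence ||A||_2 = sqrt(λ_max) ≈ 6.8383.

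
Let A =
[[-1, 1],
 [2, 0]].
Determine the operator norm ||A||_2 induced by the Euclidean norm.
||A||_2 = sqrt((6 + sqrt(20))/2) ≈ 2.2882 (= sqrt(largest eigenvalue of A^T A))

||A||_2 = sigma_max(A) = sqrt(lambda_max(A^T A)). Form the symmetric matrix M = A^T A =
[[5, -1],
 [-1, 1]].
Its characteristic polynomial (trace, determinant of M give the coefficients) is
  p(λ) = det(λ I - M) = λ^2 - 6λ + 4.
For λ^2 - 6λ + 4 the discriminant is 20. It is nonnegative but not a perfect square, so the roots are real and irrational: λ = (6 ± sqrt(20))/2 ≈ 5.2361, 0.7639.
So the eigenvalues of A^T A are ≈ 0.7639, 5.2361 (all ≥ 0, as they must be for A^T A). The largest is λ_max = (6 + sqrt(20))/2 ≈ 5.2361, hence ||A||_2 = sqrt(λ_max) = sqrt((6 + sqrt(20))/2) ≈ 2.2882.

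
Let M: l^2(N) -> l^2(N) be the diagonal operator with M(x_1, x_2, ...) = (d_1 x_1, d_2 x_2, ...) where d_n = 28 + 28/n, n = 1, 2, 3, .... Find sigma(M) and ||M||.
sigma(M) = {28 + 28/n : n ≥ 1} ∪ {28}; ||M|| = 56

A bounded diagonal operator on l^2 with diagonal entries d_n has spectrum equal to the closure of {d_n : n ≥ 1}: every d_n is an eigenvalue (with eigenvector e_n), so {d_n} ⊂ sigma(M); the spectrum is closed, so its closure is too; and for lambda not in the closure, (M - lambda I) has bounded inverse (the diagonal entries 1/(d_n - lambda) are bounded). For our sequence d_n = 28 + 28/n, n = 1, 2, 3, ...:
  - {d_n} = {28 + 28/n : n ≥ 1}; the only limit point is 28
  - closure = {28 + 28/n : n ≥ 1} ∪ {28}
For the norm: a diagonal operator has ||M|| = sup_n |d_n|. Here d_n = 28 + 28/n is positive and decreasing, so sup_n |d_n| = d_1 = 28 + 28 = 56. So ||M|| = 56.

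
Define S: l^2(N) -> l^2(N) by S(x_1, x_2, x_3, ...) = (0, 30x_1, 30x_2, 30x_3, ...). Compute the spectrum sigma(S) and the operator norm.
sigma(S) = closed disk {z in C : |z| ≤ 30}; ||S|| = 30

Note S = 30·U where U is the unit right shift (U x)_k = x_{k-1} (with x_0 := 0); so ||S|| = 30||U|| and sigma(S) = 30·sigma(U). ||S x||^2 = sum_{k≥1} |30x_k|^2 = 900||x||^2, so ||S|| = 30 and sigma(S) ⊂ {|z| ≤ 30}. For any |lambda| < 30, the equation (S - lambda I) x = 0 forces x_1 = 0, then 30x_k = lambda x_{k+1} ⇒ x = 0, so S has no eigenvalues. But (S - lambda I) is not surjective for |lambda| < 30: solving (S - lambda I) x = e_1 would require x_n proportional to (lambda/30)^(-n), which is not in l^2. So every |lambda| < 30 lies in the residual spectrum. The boundary |lambda| = 30 is in the approximate point spectrum (the spectrum is closed). Hence sigma(S) is the closed disk of radius 30.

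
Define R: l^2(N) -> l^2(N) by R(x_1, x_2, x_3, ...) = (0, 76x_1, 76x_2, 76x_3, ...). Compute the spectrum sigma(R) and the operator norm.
sigma(R) = closed disk {z in C : |z| ≤ 76}; ||R|| = 76

Note R = 76·U where U is the unit right shift (U x)_k = x_{k-1} (with x_0 := 0); so ||R|| = 76||U|| and sigma(R) = 76·sigma(U). ||R x||^2 = sum_{k≥1} |76x_k|^2 = 5776||x||^2, so ||R|| = 76 and sigma(R) ⊂ {|z| ≤ 76}. For any |lambda| < 76, the equation (R - lambda I) x = 0 forces x_1 = 0, then 76x_k = lambda x_{k+1} ⇒ x = 0, so R has no eigenvalues. But (R - lambda I) is not surjective for |lambda| < 76: solving (R - lambda I) x = e_1 would require x_n proportional to (lambda/76)^(-n), which is not in l^2. So every |lambda| < 76 lies in the residual spectrum. The boundary |lambda| = 76 is in the approximate point spectrum (the spectrum is closed). Hence sigma(R) is the closed disk of radius 76.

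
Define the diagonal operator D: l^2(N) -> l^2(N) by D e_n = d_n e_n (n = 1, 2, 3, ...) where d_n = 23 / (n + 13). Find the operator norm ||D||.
||D|| = 23/14 (attained at n = 1)

For D diagonal, ||D|| = sup_n |d_n| = sup_n 23/(n + 13). This is positive and strictly decreasing in n, so the supremum is attained at n = 1: d_1 = 23/(1 + 13) = 23/14. Hence ||D|| = 23/14.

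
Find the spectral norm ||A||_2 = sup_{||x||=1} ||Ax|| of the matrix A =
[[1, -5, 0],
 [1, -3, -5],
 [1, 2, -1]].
||A||_2 ≈ 6.9176 (= sqrt(largest eigenvalue of A^T A))

||A||_2 = sigma_max(A) = sqrt(lambda_max(A^T A)). Form the symmetric matrix M = A^T A =
[[3, -6, -6],
 [-6, 38, 13],
 [-6, 13, 26]].
Its characteristic polynomial (trace, sum of principal 2x2 minors, determinant of M give the coefficients) is
  p(λ) = det(λ I - M) = λ^3 - 67λ^2 + 939λ - 1089.
No integer candidate from the rational root theorem (±divisors of 1089) is a root, so the roots are irrational. The cubic discriminant is Δ = 537378624 > 0, so there are three distinct real roots. p(1) = -216 and p(2) = 529 have opposite signs, so a root lies in (1, 2); Newton's method refines it to λ ≈ 1.2732. p(17) = 424 and p(18) = -63 have opposite signs, so a root lies in (17, 18); Newton's method refines it to λ ≈ 17.8738. p(47) = -1136 and p(48) = 207 have opposite signs, so a root lies in (47, 48); Newton's method refines it to λ ≈ 47.853. Check (Vieta): the three roots sum to 67, matching tr M = 67.
So the eigenvalues of A^T A are ≈ 1.2732, 17.8738, 47.853 (all ≥ 0, as they must be for A^T A). The largest is λ_max ≈ 47.853, hence ||A||_2 = sqrt(λ_max) ≈ 6.9176.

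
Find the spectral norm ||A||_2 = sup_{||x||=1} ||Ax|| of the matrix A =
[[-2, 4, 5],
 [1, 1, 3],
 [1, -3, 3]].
||A||_2 ≈ 7.2415 (= sqrt(largest eigenvalue of A^T A))

||A||_2 = sigma_max(A) = sqrt(lambda_max(A^T A)). Form the symmetric matrix M = A^T A =
[[6, -10, -4],
 [-10, 26, 14],
 [-4, 14, 43]].
Its characteristic polynomial (trace, sum of principal 2x2 minors, determinant of M give the coefficients) is
  p(λ) = det(λ I - M) = λ^3 - 75λ^2 + 1220λ - 1936.
No integer candidate from the rational root theorem (±divisors of 1936) is a root, so the roots are irrational. The cubic discriminant is Δ = 929251408 > 0, so there are three distinct real roots. p(1) = -790 and p(2) = 212 have opposite signs, so a root lies in (1, 2); Newton's method refines it to λ ≈ 1.7763. p(20) = 464 and p(21) = -130 have opposite signs, so a root lies in (20, 21); Newton's method refines it to λ ≈ 20.7849. p(52) = -688 and p(53) = 926 have opposite signs, so a root lies in (52, 53); Newton's method refines it to λ ≈ 52.4388. Check (Vieta): the three roots sum to 75, matching tr M = 75.
So the eigenvalues of A^T A are ≈ 1.7763, 20.7849, 52.4388 (all ≥ 0, as they must be for A^T A). The largest is λ_max ≈ 52.4388, hence ||A||_2 = sqrt(λ_max) ≈ 7.2415.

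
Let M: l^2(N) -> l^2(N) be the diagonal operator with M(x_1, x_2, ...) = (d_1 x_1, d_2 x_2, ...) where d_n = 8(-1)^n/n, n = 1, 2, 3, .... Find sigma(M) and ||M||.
sigma(M) = {8(-1)^n/n : n ≥ 1} ∪ {0}; ||M|| = 8

A bounded diagonal operator on l^2 with diagonal entries d_n has spectrum equal to the closure of {d_n : n ≥ 1}: every d_n is an eigenvalue (with eigenvector e_n), so {d_n} ⊂ sigma(M); the spectrum is closed, so its closure is too; and for lambda not in the closure, (M - lambda I) has bounded inverse (the diagonal entries 1/(d_n - lambda) are bounded). For our sequence d_n = 8(-1)^n/n, n = 1, 2, 3, ...:
  - {d_n} = {8(-1)^n/n : n ≥ 1}; the only limit point is 0
  - closure = {8(-1)^n/n : n ≥ 1} ∪ {0}
For the norm: a diagonal operator has ||M|| = sup_n |d_n|. Here |d_n| = 8/n is decreasing, so sup_n |d_n| = |d_1| = 8. So ||M|| = 8.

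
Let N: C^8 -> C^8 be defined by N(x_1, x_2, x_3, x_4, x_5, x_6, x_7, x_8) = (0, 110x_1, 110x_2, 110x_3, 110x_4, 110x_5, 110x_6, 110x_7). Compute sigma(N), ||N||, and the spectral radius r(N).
sigma(N) = {0}; ||N|| = 110; r(N) = 0. (N is nilpotent with N^8 = 0.)

On C^8, N is a strictly lower-triangular matrix with 110 on the subdiagonal and zeros elsewhere, so its characteristic polynomial is lambda^8 and every eigenvalue is 0: sigma(N) = {0}. For the operator norm, N e_i = 110e_{i+1} for i = 1, ..., 7 and N e_8 = 0, so the singular values of N are 110 (with multiplicity 7) and 0; hence ||N|| = 110. The spectral radius r(N) = max|lambda| = 0. Note ||N|| > r(N) — characteristic of non-normal nilpotent operators. Indeed N^8 = 0.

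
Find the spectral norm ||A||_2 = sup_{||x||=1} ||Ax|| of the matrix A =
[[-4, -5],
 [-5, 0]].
||A||_2 = sqrt((66 + sqrt(1856))/2) ≈ 7.3852 (= sqrt(largest eigenvalue of A^T A))

||A||_2 = sigma_max(A) = sqrt(lambda_max(A^T A)). Form the symmetric matrix M = A^T A =
[[41, 20],
 [20, 25]].
Its characteristic polynomial (trace, determinant of M give the coefficients) is
  p(λ) = det(λ I - M) = λ^2 - 66λ + 625.
For λ^2 - 66λ + 625 the discriminant is 1856. It is nonnegative but not a perfect square, so the roots are real and irrational: λ = (66 ± sqrt(1856))/2 ≈ 54.5407, 11.4593.
So the eigenvalues of A^T A are ≈ 11.4593, 54.5407 (all ≥ 0, as they must be for A^T A). The largest is λ_max = (66 + sqrt(1856))/2 ≈ 54.5407, hence ||A||_2 = sqrt(λ_max) = sqrt((66 + sqrt(1856))/2) ≈ 7.3852.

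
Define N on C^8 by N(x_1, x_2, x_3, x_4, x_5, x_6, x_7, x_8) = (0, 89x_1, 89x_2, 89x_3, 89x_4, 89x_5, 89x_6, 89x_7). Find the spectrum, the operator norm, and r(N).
sigma(N) = {0}; ||N|| = 89; r(N) = 0. (N is nilpotent with N^8 = 0.)

On C^8, N is a strictly lower-triangular matrix with 89 on the subdiagonal and zeros elsewhere, so its characteristic polynomial is lambda^8 and every eigenvalue is 0: sigma(N) = {0}. For the operator norm, N e_i = 89e_{i+1} for i = 1, ..., 7 and N e_8 = 0, so the singular values of N are 89 (with multiplicity 7) and 0; hence ||N|| = 89. The spectral radius r(N) = max|lambda| = 0. Note ||N|| > r(N) — characteristic of non-normal nilpotent operators. Indeed N^8 = 0.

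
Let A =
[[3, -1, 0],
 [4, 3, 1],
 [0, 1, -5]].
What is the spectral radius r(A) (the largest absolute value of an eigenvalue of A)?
r(A) ≈ 5.1162

The eigenvalues of A are the roots of its characteristic polynomial. With M = A (coefficients from the trace, the sum of principal 2x2 minors, and det A):
  p(λ) = det(λ I - M) = λ^3 - λ^2 - 18λ + 68.
No integer candidate from the rational root theorem (±divisors of 68) is a root, so the roots are irrational. The cubic discriminant is Δ = -78892 < 0, so there is one real root and a complex-conjugate pair. p(-6) = -76 and p(-5) = 8 have opposite signs, so a root lies in (-6, -5); Newton's method refines it to λ ≈ -5.1162. Dividing out (λ - (-5.1162)) leaves approximately λ^2 - 6.1162λ + 13.2912. For λ^2 - 6.1162λ + 13.2912 the discriminant is -15.7575. It is negative, so the remaining roots are the complex-conjugate pair λ ≈ 3.0581 ± 1.9848i. Their product equals the constant term, so |λ|^2 ≈ 13.2912 and |λ| ≈ 3.6457.
Thus the eigenvalues (to 4 decimals) are -5.1162 (modulus 5.1162); 3.0581 ± 1.9848i (modulus 3.6457). The spectral radius is the largest modulus: r(A) ≈ 5.1162. (Cross-check: r(A) ≤ ||A||_2 ≈ 5.5708; equality holds whenever A is normal, though it can also hold for some non-normal A.)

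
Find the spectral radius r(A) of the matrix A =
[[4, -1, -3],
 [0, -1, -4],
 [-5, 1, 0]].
r(A) = (4 + sqrt(60))/2 ≈ 5.873

The eigenvalues of A are the roots of its characteristic polynomial. With M = A (coefficients from the trace, the sum of principal 2x2 minors, and det A):
  p(λ) = det(λ I - M) = λ^3 - 3λ^2 - 15λ - 11.
By the rational root theorem any rational root is an integer divisor of 11. Testing λ = -1: p(-1) = -1 - 3 + 15 - 11 = 0, so λ = -1 is a root. Dividing out (λ + 1) leaves p(λ) = (λ + 1)(λ^2 - 4λ - 11). For λ^2 - 4λ - 11 the discriminant is 60. It is nonnegative but not a perfect square, so the roots are real and irrational: λ = (4 ± sqrt(60))/2 ≈ 5.873, -1.873.
Thus the eigenvalues (to 4 decimals) are 5.873 (modulus 5.873); -1.873 (modulus 1.873); -1 (modulus 1). The spectral radius is the largest modulus: r(A) = (4 + sqrt(60))/2 ≈ 5.873. (Cross-check: r(A) ≤ ||A||_2 ≈ 7.0788; equality holds whenever A is normal, though it can also hold for some non-normal A.)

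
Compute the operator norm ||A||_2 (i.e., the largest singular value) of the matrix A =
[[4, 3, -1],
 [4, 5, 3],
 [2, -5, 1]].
||A||_2 ≈ 8.6203 (= sqrt(largest eigenvalue of A^T A))

||A||_2 = sigma_max(A) = sqrt(lambda_max(A^T A)). Form the symmetric matrix M = A^T A =
[[36, 22, 10],
 [22, 59, 7],
 [10, 7, 11]].
Its characteristic polynomial (trace, sum of principal 2x2 minors, determinant of M give the coefficients) is
  p(λ) = det(λ I - M) = λ^3 - 106λ^2 + 2536λ - 13456.
No integer candidate from the rational root theorem (±divisors of 13456) is a root, so the roots are irrational. The cubic discriminant is Δ = 3138389504 > 0, so there are three distinct real roots. p(7) = -555 and p(8) = 560 have opposite signs, so a root lies in (7, 8); Newton's method refines it to λ ≈ 7.4791. p(24) = 176 and p(25) = -681 have opposite signs, so a root lies in (24, 25); Newton's method refines it to λ ≈ 24.2118. p(74) = -1024 and p(75) = 2369 have opposite signs, so a root lies in (74, 75); Newton's method refines it to λ ≈ 74.3092. Check (Vieta): the three roots sum to 106, matching tr M = 106.
So the eigenvalues of A^T A are ≈ 7.4791, 24.2118, 74.3092 (all ≥ 0, as they must be for A^T A). The largest is λ_max ≈ 74.3092, hence ||A||_2 = sqrt(λ_max) ≈ 8.6203.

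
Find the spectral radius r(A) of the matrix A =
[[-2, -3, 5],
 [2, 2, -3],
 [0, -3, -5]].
r(A) ≈ 6.5739

The eigenvalues of A are the roots of its characteristic polynomial. With M = A (coefficients from the trace, the sum of principal 2x2 minors, and det A):
  p(λ) = det(λ I - M) = λ^3 + 5λ^2 - 7λ + 22.
No integer candidate from the rational root theorem (±divisors of 22) is a root, so the roots are irrational. The cubic discriminant is Δ = -35331 < 0, so there is one real root and a complex-conjugate pair. p(-7) = -27 and p(-6) = 28 have opposite signs, so a root lies in (-7, -6); Newton's method refines it to λ ≈ -6.5739. Dividing out (λ - (-6.5739)) leaves approximately λ^2 - 1.5739λ + 3.3466. For λ^2 - 1.5739λ + 3.3466 the discriminant is -10.9092. It is negative, so the remaining roots are the complex-conjugate pair λ ≈ 0.7869 ± 1.6515i. Their product equals the constant term, so |λ|^2 ≈ 3.3466 and |λ| ≈ 1.8294.
Thus the eigenvalues (to 4 decimals) are -6.5739 (modulus 6.5739); 0.7869 ± 1.6515i (modulus 1.8294). The spectral radius is the largest modulus: r(A) ≈ 6.5739. (Cross-check: r(A) ≤ ||A||_2 ≈ 8.0824; equality holds whenever A is normal, though it can also hold for some non-normal A.)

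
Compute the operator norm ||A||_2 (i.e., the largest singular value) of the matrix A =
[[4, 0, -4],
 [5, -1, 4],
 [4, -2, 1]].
||A||_2 ≈ 7.9311 (= sqrt(largest eigenvalue of A^T A))

||A||_2 = sigma_max(A) = sqrt(lambda_max(A^T A)). Form the symmetric matrix M = A^T A =
[[57, -13, 8],
 [-13, 5, -6],
 [8, -6, 33]].
Its characteristic polynomial (trace, sum of principal 2x2 minors, determinant of M give the coefficients) is
  p(λ) = det(λ I - M) = λ^3 - 95λ^2 + 2062λ - 2704.
No integer candidate from the rational root theorem (±divisors of 2704) is a root, so the roots are irrational. The cubic discriminant is Δ = 3367259236 > 0, so there are three distinct real roots. p(1) = -736 and p(2) = 1048 have opposite signs, so a root lies in (1, 2); Newton's method refines it to λ ≈ 1.4004. p(30) = 656 and p(31) = -286 have opposite signs, so a root lies in (30, 31); Newton's method refines it to λ ≈ 30.6971. p(62) = -1712 and p(63) = 194 have opposite signs, so a root lies in (62, 63); Newton's method refines it to λ ≈ 62.9025. Check (Vieta): the three roots sum to 95, matching tr M = 95.
So the eigenvalues of A^T A are ≈ 1.4004, 30.6971, 62.9025 (all ≥ 0, as they must be for A^T A). The largest is λ_max ≈ 62.9025, hence ||A||_2 = sqrt(λ_max) ≈ 7.9311.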